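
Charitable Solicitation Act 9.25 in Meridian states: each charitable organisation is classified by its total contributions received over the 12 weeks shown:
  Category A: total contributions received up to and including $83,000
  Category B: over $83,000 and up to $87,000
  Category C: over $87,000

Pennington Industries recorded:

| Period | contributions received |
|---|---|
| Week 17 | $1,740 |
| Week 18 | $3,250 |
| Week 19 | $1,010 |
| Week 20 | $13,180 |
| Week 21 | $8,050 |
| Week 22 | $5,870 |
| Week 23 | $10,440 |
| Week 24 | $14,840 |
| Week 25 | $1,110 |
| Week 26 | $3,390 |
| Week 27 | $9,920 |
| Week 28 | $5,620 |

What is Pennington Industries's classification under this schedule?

Category A

Total contributions received: $1,740 + $3,250 + $1,010 + $13,180 + $8,050 + $5,870 + $10,440 + $14,840 + $1,110 + $3,390 + $9,920 + $5,620 = $78,420.
$78,420 ≤ $83,000, so Category A applies.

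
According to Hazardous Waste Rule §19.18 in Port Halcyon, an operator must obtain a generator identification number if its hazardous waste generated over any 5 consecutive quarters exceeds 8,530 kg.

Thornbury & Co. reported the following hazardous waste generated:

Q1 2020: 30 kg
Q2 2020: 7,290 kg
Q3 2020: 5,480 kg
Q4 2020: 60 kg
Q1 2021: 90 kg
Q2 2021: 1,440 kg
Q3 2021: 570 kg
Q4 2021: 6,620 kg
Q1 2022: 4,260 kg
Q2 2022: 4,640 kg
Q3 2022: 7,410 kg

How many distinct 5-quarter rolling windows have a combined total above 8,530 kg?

Q1 2020–Q1 2021: 30 kg + 7,290 kg + 5,480 kg + 60 kg + 90 kg = 12,950 kg (over)
Q2 2020–Q2 2021: 7,290 kg + 5,480 kg + 60 kg + 90 kg + 1,440 kg = 14,360 kg (over)
Q3 2020–Q3 2021: 5,480 kg + 60 kg + 90 kg + 1,440 kg + 570 kg = 7,640 kg (under)
Q4 2020–Q4 2021: 60 kg + 90 kg + 1,440 kg + 570 kg + 6,620 kg = 8,780 kg (over)
Q1 2021–Q1 2022: 90 kg + 1,440 kg + 570 kg + 6,620 kg + 4,260 kg = 12,980 kg (over)
Q2 2021–Q2 2022: 1,440 kg + 570 kg + 6,620 kg + 4,260 kg + 4,640 kg = 17,530 kg (over)
Q3 2021–Q3 2022: 570 kg + 6,620 kg + 4,260 kg + 4,640 kg + 7,410 kg = 23,500 kg (over)
6 windows exceed the threshold.

6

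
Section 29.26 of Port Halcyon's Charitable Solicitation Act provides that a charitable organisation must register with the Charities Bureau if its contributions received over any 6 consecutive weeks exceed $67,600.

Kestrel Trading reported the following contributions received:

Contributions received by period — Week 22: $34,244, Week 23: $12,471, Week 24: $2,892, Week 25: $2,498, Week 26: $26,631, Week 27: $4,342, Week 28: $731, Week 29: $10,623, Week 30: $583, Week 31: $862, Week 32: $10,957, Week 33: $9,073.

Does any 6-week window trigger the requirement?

Week 22–Week 27: $34,244 + $12,471 + $2,892 + $2,498 + $26,631 + $4,342 = $83,078 (over)
Week 23–Week 28: $12,471 + $2,892 + $2,498 + $26,631 + $4,342 + $731 = $49,565 (under)
Week 24–Week 29: $2,892 + $2,498 + $26,631 + $4,342 + $731 + $10,623 = $47,717 (under)
Week 25–Week 30: $2,498 + $26,631 + $4,342 + $731 + $10,623 + $583 = $45,408 (under)
Week 26–Week 31: $26,631 + $4,342 + $731 + $10,623 + $583 + $862 = $43,772 (under)
Week 27–Week 32: $4,342 + $731 + $10,623 + $583 + $862 + $10,957 = $28,098 (under)
Week 28–Week 33: $731 + $10,623 + $583 + $862 + $10,957 + $9,073 = $32,829 (under)
At least one window exceeds $67,600.

Yes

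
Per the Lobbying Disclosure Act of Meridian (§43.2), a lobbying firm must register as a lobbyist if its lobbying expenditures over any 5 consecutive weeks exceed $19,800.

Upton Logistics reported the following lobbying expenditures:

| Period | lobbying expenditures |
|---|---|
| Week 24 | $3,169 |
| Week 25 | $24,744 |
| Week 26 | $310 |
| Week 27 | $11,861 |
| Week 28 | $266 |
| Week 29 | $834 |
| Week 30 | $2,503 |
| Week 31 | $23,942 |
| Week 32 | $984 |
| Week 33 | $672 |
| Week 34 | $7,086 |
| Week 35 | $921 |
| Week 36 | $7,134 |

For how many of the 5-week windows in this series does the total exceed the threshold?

Week 24–Week 28: $3,169 + $24,744 + $310 + $11,861 + $266 = $40,350 (over)
Week 25–Week 29: $24,744 + $310 + $11,861 + $266 + $834 = $38,015 (over)
Week 26–Week 30: $310 + $11,861 + $266 + $834 + $2,503 = $15,774 (under)
Week 27–Week 31: $11,861 + $266 + $834 + $2,503 + $23,942 = $39,406 (over)
Week 28–Week 32: $266 + $834 + $2,503 + $23,942 + $984 = $28,529 (over)
Week 29–Week 33: $834 + $2,503 + $23,942 + $984 + $672 = $28,935 (over)
Week 30–Week 34: $2,503 + $23,942 + $984 + $672 + $7,086 = $35,187 (over)
Week 31–Week 35: $23,942 + $984 + $672 + $7,086 + $921 = $33,605 (over)
Week 32–Week 36: $984 + $672 + $7,086 + $921 + $7,134 = $16,797 (under)
7 windows exceed the threshold.

7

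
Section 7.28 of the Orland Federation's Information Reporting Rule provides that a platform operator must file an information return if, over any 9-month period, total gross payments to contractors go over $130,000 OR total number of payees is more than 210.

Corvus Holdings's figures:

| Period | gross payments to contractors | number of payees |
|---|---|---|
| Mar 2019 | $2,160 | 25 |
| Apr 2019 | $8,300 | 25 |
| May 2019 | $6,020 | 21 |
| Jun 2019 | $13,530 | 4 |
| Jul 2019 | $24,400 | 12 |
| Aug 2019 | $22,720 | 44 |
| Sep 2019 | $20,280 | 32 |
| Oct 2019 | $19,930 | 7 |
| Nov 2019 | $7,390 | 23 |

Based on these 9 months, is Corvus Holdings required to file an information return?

Total gross payments to contractors: $2,160 + $8,300 + $6,020 + $13,530 + $24,400 + $22,720 + $20,280 + $19,930 + $7,390 = $124,730 (≤ $130,000).
Total number of payees: 25 + 25 + 21 + 4 + 12 + 44 + 32 + 7 + 23 = 193 (≤ 210).
The test is 'or': neither threshold is exceeded.

No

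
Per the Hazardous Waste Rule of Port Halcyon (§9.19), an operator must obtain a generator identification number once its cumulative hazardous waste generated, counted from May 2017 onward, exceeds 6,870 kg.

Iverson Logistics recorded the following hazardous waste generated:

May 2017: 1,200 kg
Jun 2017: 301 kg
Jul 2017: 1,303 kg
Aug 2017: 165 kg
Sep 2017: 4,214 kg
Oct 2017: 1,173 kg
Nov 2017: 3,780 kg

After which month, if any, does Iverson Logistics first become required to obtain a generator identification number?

Through May 2017: 1,200 kg
Through Jun 2017: 1,501 kg
Through Jul 2017: 2,804 kg
Through Aug 2017: 2,969 kg
Through Sep 2017: 7,183 kg ← exceeds threshold

Sep 2017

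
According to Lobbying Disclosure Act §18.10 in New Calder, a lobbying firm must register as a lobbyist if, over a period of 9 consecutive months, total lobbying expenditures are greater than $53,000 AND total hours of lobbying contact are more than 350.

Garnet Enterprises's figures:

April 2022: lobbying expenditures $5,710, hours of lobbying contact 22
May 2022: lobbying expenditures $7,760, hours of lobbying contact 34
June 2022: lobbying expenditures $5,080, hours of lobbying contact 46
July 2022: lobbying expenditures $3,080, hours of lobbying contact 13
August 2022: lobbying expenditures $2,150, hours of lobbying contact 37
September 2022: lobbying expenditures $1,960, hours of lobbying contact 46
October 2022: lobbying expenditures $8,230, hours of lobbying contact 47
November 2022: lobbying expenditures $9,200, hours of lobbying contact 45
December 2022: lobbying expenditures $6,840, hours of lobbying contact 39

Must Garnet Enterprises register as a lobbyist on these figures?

Total lobbying expenditures: $5,710 + $7,760 + $5,080 + $3,080 + $2,150 + $1,960 + $8,230 + $9,200 + $6,840 = $50,010 (≤ $53,000).
Total hours of lobbying contact: 22 + 34 + 46 + 13 + 37 + 46 + 47 + 45 + 39 = 329 (≤ 350).
The test is 'and': the rule requires both, and at least one is not exceeded.

No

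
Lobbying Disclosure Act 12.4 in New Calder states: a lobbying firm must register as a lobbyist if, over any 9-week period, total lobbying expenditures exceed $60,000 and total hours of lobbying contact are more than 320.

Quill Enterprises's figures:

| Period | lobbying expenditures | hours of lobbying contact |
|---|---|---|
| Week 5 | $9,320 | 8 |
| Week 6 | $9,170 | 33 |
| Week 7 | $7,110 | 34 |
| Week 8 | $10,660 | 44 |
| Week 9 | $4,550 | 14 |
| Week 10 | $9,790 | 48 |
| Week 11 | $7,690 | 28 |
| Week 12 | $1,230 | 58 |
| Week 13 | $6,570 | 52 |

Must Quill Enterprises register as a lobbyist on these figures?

Total lobbying expenditures: $9,320 + $9,170 + $7,110 + $10,660 + $4,550 + $9,790 + $7,690 + $1,230 + $6,570 = $66,090 (> $60,000).
Total hours of lobbying contact: 8 + 33 + 34 + 44 + 14 + 48 + 28 + 58 + 52 = 319 (≤ 320).
The test is 'and': the rule requires both, and at least one is not exceeded.

No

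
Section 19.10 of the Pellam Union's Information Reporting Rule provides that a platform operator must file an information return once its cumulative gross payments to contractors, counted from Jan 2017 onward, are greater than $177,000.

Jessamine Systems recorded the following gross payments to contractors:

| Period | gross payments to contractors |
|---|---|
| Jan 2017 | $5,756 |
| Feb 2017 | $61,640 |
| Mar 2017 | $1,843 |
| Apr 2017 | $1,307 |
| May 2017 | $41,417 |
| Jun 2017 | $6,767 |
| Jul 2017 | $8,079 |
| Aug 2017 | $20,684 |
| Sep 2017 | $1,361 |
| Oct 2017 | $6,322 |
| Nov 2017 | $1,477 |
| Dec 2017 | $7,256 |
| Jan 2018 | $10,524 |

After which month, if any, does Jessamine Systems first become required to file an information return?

Through Jan 2017: $5,756
Through Feb 2017: $67,396
Through Mar 2017: $69,239
Through Apr 2017: $70,546
Through May 2017: $111,963
Through Jun 2017: $118,730
Through Jul 2017: $126,809
Through Aug 2017: $147,493
Through Sep 2017: $148,854
Through Oct 2017: $155,176
Through Nov 2017: $156,653
Through Dec 2017: $163,909
Through Jan 2018: $174,433
Final cumulative total $174,433 ≤ $177,000; the threshold is never exceeded.

Not triggered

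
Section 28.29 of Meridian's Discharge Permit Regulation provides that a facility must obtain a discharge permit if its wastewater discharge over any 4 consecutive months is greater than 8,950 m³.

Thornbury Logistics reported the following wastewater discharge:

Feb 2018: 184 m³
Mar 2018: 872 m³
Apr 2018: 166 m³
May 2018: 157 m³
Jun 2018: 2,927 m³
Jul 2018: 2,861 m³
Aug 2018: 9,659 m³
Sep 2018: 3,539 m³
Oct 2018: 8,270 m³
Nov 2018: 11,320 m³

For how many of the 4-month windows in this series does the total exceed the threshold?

4

Feb 2018–May 2018: 184 m³ + 872 m³ + 166 m³ + 157 m³ = 1,379 m³ (under)
Mar 2018–Jun 2018: 872 m³ + 166 m³ + 157 m³ + 2,927 m³ = 4,122 m³ (under)
Apr 2018–Jul 2018: 166 m³ + 157 m³ + 2,927 m³ + 2,861 m³ = 6,111 m³ (under)
May 2018–Aug 2018: 157 m³ + 2,927 m³ + 2,861 m³ + 9,659 m³ = 15,604 m³ (over)
Jun 2018–Sep 2018: 2,927 m³ + 2,861 m³ + 9,659 m³ + 3,539 m³ = 18,986 m³ (over)
Jul 2018–Oct 2018: 2,861 m³ + 9,659 m³ + 3,539 m³ + 8,270 m³ = 24,329 m³ (over)
Aug 2018–Nov 2018: 9,659 m³ + 3,539 m³ + 8,270 m³ + 11,320 m³ = 32,788 m³ (over)
4 windows exceed the threshold.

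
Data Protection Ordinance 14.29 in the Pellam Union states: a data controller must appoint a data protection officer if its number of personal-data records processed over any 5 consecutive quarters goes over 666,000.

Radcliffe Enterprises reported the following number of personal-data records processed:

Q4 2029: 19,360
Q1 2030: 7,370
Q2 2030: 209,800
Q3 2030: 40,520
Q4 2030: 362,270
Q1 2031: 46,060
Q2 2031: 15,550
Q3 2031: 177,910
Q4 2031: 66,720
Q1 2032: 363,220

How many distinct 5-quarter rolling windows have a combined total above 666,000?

4

Q4 2029–Q4 2030: 19,360 + 7,370 + 209,800 + 40,520 + 362,270 = 639,320 (under)
Q1 2030–Q1 2031: 7,370 + 209,800 + 40,520 + 362,270 + 46,060 = 666,020 (over)
Q2 2030–Q2 2031: 209,800 + 40,520 + 362,270 + 46,060 + 15,550 = 674,200 (over)
Q3 2030–Q3 2031: 40,520 + 362,270 + 46,060 + 15,550 + 177,910 = 642,310 (under)
Q4 2030–Q4 2031: 362,270 + 46,060 + 15,550 + 177,910 + 66,720 = 668,510 (over)
Q1 2031–Q1 2032: 46,060 + 15,550 + 177,910 + 66,720 + 363,220 = 669,460 (over)
4 windows exceed the threshold.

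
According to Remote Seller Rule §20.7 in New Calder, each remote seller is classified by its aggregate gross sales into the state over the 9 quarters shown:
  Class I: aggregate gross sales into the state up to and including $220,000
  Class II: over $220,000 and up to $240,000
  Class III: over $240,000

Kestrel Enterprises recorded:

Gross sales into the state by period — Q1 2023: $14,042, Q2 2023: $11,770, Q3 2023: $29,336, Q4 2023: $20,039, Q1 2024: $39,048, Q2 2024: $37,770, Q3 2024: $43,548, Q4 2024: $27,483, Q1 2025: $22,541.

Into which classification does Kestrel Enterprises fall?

Aggregate gross sales into the state: $14,042 + $11,770 + $29,336 + $20,039 + $39,048 + $37,770 + $43,548 + $27,483 + $22,541 = $245,577.
$245,577 > $240,000, so Class III applies.

Class III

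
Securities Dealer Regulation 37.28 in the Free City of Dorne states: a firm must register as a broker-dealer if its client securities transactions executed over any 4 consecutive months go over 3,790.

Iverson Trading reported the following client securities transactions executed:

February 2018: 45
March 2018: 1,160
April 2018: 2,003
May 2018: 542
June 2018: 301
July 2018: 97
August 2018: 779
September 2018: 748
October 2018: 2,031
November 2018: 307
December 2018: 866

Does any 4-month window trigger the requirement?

February 2018–May 2018: 45 + 1,160 + 2,003 + 542 = 3,750 (under)
March 2018–June 2018: 1,160 + 2,003 + 542 + 301 = 4,006 (over)
April 2018–July 2018: 2,003 + 542 + 301 + 97 = 2,943 (under)
May 2018–August 2018: 542 + 301 + 97 + 779 = 1,719 (under)
June 2018–September 2018: 301 + 97 + 779 + 748 = 1,925 (under)
July 2018–October 2018: 97 + 779 + 748 + 2,031 = 3,655 (under)
August 2018–November 2018: 779 + 748 + 2,031 + 307 = 3,865 (over)
September 2018–December 2018: 748 + 2,031 + 307 + 866 = 3,952 (over)
At least one window exceeds 3,790.

Yes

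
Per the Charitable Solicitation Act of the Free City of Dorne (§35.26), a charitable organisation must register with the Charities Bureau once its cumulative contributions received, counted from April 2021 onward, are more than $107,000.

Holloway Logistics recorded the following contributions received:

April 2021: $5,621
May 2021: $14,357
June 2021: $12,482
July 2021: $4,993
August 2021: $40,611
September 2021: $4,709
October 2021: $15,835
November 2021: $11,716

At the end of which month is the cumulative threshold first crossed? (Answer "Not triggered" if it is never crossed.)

November 2021

Through April 2021: $5,621
Through May 2021: $19,978
Through June 2021: $32,460
Through July 2021: $37,453
Through August 2021: $78,064
Through September 2021: $82,773
Through October 2021: $98,608
Through November 2021: $110,324 ← exceeds threshold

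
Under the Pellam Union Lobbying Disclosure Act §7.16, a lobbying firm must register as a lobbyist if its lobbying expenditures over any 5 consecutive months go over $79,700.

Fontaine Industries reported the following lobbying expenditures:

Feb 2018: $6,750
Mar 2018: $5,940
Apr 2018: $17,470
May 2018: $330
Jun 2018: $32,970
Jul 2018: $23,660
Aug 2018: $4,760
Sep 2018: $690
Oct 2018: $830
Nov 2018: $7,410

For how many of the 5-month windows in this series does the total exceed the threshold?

1

Feb 2018–Jun 2018: $6,750 + $5,940 + $17,470 + $330 + $32,970 = $63,460 (under)
Mar 2018–Jul 2018: $5,940 + $17,470 + $330 + $32,970 + $23,660 = $80,370 (over)
Apr 2018–Aug 2018: $17,470 + $330 + $32,970 + $23,660 + $4,760 = $79,190 (under)
May 2018–Sep 2018: $330 + $32,970 + $23,660 + $4,760 + $690 = $62,410 (under)
Jun 2018–Oct 2018: $32,970 + $23,660 + $4,760 + $690 + $830 = $62,910 (under)
Jul 2018–Nov 2018: $23,660 + $4,760 + $690 + $830 + $7,410 = $37,350 (under)
1 window exceeds the threshold.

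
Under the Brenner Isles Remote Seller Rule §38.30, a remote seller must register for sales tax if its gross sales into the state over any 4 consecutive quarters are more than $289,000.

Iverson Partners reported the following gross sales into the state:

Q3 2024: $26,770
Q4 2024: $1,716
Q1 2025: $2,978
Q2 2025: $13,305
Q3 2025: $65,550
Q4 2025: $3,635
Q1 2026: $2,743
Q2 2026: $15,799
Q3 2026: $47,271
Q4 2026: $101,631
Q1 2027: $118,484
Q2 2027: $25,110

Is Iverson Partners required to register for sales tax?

Q3 2024–Q2 2025: $26,770 + $1,716 + $2,978 + $13,305 = $44,769 (under)
Q4 2024–Q3 2025: $1,716 + $2,978 + $13,305 + $65,550 = $83,549 (under)
Q1 2025–Q4 2025: $2,978 + $13,305 + $65,550 + $3,635 = $85,468 (under)
Q2 2025–Q1 2026: $13,305 + $65,550 + $3,635 + $2,743 = $85,233 (under)
Q3 2025–Q2 2026: $65,550 + $3,635 + $2,743 + $15,799 = $87,727 (under)
Q4 2025–Q3 2026: $3,635 + $2,743 + $15,799 + $47,271 = $69,448 (under)
Q1 2026–Q4 2026: $2,743 + $15,799 + $47,271 + $101,631 = $167,444 (under)
Q2 2026–Q1 2027: $15,799 + $47,271 + $101,631 + $118,484 = $283,185 (under)
Q3 2026–Q2 2027: $47,271 + $101,631 + $118,484 + $25,110 = $292,496 (over)
At least one window exceeds $289,000.

Yes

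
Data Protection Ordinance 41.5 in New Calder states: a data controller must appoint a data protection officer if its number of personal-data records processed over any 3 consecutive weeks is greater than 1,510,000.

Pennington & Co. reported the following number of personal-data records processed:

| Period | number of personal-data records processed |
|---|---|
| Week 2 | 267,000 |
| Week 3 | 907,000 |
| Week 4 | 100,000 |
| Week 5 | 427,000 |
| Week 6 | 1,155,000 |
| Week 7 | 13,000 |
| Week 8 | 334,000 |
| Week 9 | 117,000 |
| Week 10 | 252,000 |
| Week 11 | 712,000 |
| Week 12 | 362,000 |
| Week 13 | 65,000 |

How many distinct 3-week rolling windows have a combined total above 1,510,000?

Week 2–Week 4: 267,000 + 907,000 + 100,000 = 1,274,000 (under)
Week 3–Week 5: 907,000 + 100,000 + 427,000 = 1,434,000 (under)
Week 4–Week 6: 100,000 + 427,000 + 1,155,000 = 1,682,000 (over)
Week 5–Week 7: 427,000 + 1,155,000 + 13,000 = 1,595,000 (over)
Week 6–Week 8: 1,155,000 + 13,000 + 334,000 = 1,502,000 (under)
Week 7–Week 9: 13,000 + 334,000 + 117,000 = 464,000 (under)
Week 8–Week 10: 334,000 + 117,000 + 252,000 = 703,000 (under)
Week 9–Week 11: 117,000 + 252,000 + 712,000 = 1,081,000 (under)
Week 10–Week 12: 252,000 + 712,000 + 362,000 = 1,326,000 (under)
Week 11–Week 13: 712,000 + 362,000 + 65,000 = 1,139,000 (under)
2 windows exceed the threshold.

2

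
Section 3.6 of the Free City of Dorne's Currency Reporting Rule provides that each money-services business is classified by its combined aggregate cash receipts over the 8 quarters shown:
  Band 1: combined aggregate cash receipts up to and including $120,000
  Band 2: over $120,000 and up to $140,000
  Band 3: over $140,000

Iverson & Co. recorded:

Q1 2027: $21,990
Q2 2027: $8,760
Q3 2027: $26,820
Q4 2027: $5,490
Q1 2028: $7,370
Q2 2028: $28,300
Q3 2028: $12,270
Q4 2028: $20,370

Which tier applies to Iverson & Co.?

Band 2

Combined aggregate cash receipts: $21,990 + $8,760 + $26,820 + $5,490 + $7,370 + $28,300 + $12,270 + $20,370 = $131,370.
$120,000 < $131,370 ≤ $140,000, so Band 2 applies.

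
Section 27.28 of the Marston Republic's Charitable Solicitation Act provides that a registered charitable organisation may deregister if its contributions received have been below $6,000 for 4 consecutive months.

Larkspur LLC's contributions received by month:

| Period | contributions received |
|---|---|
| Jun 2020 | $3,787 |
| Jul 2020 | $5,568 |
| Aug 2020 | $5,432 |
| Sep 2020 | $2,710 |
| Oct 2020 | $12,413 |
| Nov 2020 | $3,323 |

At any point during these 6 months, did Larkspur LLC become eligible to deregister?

Months below $6,000: Jun 2020, Jul 2020, Aug 2020, Sep 2020, Nov 2020.
Longest run of consecutive months below the threshold: 4.
4 ≥ 4, so Larkspur LLC became eligible.

Yes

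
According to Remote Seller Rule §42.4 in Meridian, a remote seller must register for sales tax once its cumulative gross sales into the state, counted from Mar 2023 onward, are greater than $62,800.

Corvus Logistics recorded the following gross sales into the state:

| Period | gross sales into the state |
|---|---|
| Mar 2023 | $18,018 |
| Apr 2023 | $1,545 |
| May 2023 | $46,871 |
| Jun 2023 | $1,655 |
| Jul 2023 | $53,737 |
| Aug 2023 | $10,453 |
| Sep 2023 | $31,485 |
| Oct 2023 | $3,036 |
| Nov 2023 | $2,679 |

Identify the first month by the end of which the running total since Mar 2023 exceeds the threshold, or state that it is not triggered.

May 2023

Through Mar 2023: $18,018
Through Apr 2023: $19,563
Through May 2023: $66,434 ← exceeds threshold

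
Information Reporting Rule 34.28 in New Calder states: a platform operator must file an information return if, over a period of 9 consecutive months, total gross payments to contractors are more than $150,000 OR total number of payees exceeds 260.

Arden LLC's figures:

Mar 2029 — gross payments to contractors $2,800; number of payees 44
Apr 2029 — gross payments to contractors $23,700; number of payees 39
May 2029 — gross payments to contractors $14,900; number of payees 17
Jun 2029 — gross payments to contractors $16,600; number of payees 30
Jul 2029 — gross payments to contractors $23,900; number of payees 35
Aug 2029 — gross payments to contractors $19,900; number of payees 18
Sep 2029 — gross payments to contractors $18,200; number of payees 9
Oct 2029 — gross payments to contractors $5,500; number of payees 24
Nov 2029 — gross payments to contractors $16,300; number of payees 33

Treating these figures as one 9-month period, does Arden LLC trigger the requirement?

Total gross payments to contractors: $2,800 + $23,700 + $14,900 + $16,600 + $23,900 + $19,900 + $18,200 + $5,500 + $16,300 = $141,800 (≤ $150,000).
Total number of payees: 44 + 39 + 17 + 30 + 35 + 18 + 9 + 24 + 33 = 249 (≤ 260).
The test is 'or': neither threshold is exceeded.

No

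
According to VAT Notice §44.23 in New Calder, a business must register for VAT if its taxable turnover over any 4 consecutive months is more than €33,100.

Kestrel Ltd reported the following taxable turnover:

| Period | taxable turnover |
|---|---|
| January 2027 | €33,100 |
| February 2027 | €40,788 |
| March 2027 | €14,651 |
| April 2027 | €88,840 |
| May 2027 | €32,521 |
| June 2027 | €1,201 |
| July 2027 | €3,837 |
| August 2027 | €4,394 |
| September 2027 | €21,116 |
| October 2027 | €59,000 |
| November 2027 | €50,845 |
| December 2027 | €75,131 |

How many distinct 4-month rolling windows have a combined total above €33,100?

8

January 2027–April 2027: €33,100 + €40,788 + €14,651 + €88,840 = €177,379 (over)
February 2027–May 2027: €40,788 + €14,651 + €88,840 + €32,521 = €176,800 (over)
March 2027–June 2027: €14,651 + €88,840 + €32,521 + €1,201 = €137,213 (over)
April 2027–July 2027: €88,840 + €32,521 + €1,201 + €3,837 = €126,399 (over)
May 2027–August 2027: €32,521 + €1,201 + €3,837 + €4,394 = €41,953 (over)
June 2027–September 2027: €1,201 + €3,837 + €4,394 + €21,116 = €30,548 (under)
July 2027–October 2027: €3,837 + €4,394 + €21,116 + €59,000 = €88,347 (over)
August 2027–November 2027: €4,394 + €21,116 + €59,000 + €50,845 = €135,355 (over)
September 2027–December 2027: €21,116 + €59,000 + €50,845 + €75,131 = €206,092 (over)
8 windows exceed the threshold.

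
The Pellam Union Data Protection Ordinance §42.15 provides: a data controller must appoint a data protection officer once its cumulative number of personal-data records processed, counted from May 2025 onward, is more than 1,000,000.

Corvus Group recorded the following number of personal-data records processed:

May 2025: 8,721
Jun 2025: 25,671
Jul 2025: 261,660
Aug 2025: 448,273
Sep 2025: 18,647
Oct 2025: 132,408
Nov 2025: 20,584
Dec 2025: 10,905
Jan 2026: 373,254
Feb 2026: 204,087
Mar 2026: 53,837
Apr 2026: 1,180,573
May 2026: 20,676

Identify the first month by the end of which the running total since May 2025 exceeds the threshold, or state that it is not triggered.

Jan 2026

Through May 2025: 8,721
Through Jun 2025: 34,392
Through Jul 2025: 296,052
Through Aug 2025: 744,325
Through Sep 2025: 762,972
Through Oct 2025: 895,380
Through Nov 2025: 915,964
Through Dec 2025: 926,869
Through Jan 2026: 1,300,123 ← exceeds threshold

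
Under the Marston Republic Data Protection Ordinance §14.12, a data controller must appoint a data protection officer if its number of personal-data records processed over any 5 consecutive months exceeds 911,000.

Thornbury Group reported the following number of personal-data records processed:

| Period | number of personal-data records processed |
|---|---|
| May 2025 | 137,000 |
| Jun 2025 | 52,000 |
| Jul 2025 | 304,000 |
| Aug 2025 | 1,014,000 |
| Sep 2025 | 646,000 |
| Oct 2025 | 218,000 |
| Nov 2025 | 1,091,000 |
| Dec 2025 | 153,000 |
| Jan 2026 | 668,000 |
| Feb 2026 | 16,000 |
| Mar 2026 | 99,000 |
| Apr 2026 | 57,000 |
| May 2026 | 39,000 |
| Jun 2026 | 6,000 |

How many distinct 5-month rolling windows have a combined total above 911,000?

8

May 2025–Sep 2025: 137,000 + 52,000 + 304,000 + 1,014,000 + 646,000 = 2,153,000 (over)
Jun 2025–Oct 2025: 52,000 + 304,000 + 1,014,000 + 646,000 + 218,000 = 2,234,000 (over)
Jul 2025–Nov 2025: 304,000 + 1,014,000 + 646,000 + 218,000 + 1,091,000 = 3,273,000 (over)
Aug 2025–Dec 2025: 1,014,000 + 646,000 + 218,000 + 1,091,000 + 153,000 = 3,122,000 (over)
Sep 2025–Jan 2026: 646,000 + 218,000 + 1,091,000 + 153,000 + 668,000 = 2,776,000 (over)
Oct 2025–Feb 2026: 218,000 + 1,091,000 + 153,000 + 668,000 + 16,000 = 2,146,000 (over)
Nov 2025–Mar 2026: 1,091,000 + 153,000 + 668,000 + 16,000 + 99,000 = 2,027,000 (over)
Dec 2025–Apr 2026: 153,000 + 668,000 + 16,000 + 99,000 + 57,000 = 993,000 (over)
Jan 2026–May 2026: 668,000 + 16,000 + 99,000 + 57,000 + 39,000 = 879,000 (under)
Feb 2026–Jun 2026: 16,000 + 99,000 + 57,000 + 39,000 + 6,000 = 217,000 (under)
8 windows exceed the threshold.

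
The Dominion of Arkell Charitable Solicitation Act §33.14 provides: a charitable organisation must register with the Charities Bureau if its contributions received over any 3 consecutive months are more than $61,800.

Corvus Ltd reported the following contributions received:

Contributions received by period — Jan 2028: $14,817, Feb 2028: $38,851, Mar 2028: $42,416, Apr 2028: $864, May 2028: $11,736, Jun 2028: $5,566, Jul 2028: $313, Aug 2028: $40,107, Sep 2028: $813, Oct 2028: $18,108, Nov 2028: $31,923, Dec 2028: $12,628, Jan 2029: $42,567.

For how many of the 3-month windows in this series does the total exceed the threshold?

Jan 2028–Mar 2028: $14,817 + $38,851 + $42,416 = $96,084 (over)
Feb 2028–Apr 2028: $38,851 + $42,416 + $864 = $82,131 (over)
Mar 2028–May 2028: $42,416 + $864 + $11,736 = $55,016 (under)
Apr 2028–Jun 2028: $864 + $11,736 + $5,566 = $18,166 (under)
May 2028–Jul 2028: $11,736 + $5,566 + $313 = $17,615 (under)
Jun 2028–Aug 2028: $5,566 + $313 + $40,107 = $45,986 (under)
Jul 2028–Sep 2028: $313 + $40,107 + $813 = $41,233 (under)
Aug 2028–Oct 2028: $40,107 + $813 + $18,108 = $59,028 (under)
Sep 2028–Nov 2028: $813 + $18,108 + $31,923 = $50,844 (under)
Oct 2028–Dec 2028: $18,108 + $31,923 + $12,628 = $62,659 (over)
Nov 2028–Jan 2029: $31,923 + $12,628 + $42,567 = $87,118 (over)
4 windows exceed the threshold.

4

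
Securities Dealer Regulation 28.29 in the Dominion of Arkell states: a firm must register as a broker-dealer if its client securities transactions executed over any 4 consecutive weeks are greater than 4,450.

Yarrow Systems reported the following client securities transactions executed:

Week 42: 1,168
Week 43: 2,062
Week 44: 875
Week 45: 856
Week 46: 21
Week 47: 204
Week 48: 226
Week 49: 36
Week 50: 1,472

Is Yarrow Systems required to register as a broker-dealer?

Week 42–Week 45: 1,168 + 2,062 + 875 + 856 = 4,961 (over)
Week 43–Week 46: 2,062 + 875 + 856 + 21 = 3,814 (under)
Week 44–Week 47: 875 + 856 + 21 + 204 = 1,956 (under)
Week 45–Week 48: 856 + 21 + 204 + 226 = 1,307 (under)
Week 46–Week 49: 21 + 204 + 226 + 36 = 487 (under)
Week 47–Week 50: 204 + 226 + 36 + 1,472 = 1,938 (under)
At least one window exceeds 4,450.

Yes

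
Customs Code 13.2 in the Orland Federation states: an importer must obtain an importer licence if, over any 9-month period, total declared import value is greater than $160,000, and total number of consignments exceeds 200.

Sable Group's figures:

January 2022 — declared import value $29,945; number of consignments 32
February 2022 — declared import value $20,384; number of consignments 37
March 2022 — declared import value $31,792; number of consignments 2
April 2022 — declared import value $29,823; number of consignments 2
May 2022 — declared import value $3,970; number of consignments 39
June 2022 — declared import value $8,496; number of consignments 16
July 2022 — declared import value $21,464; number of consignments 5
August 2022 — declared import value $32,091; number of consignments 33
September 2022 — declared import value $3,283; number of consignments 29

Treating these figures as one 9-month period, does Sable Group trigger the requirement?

Total declared import value: $29,945 + $20,384 + $31,792 + $29,823 + $3,970 + $8,496 + $21,464 + $32,091 + $3,283 = $181,248 (> $160,000).
Total number of consignments: 32 + 37 + 2 + 2 + 39 + 16 + 5 + 33 + 29 = 195 (≤ 200).
The test is 'and': the rule requires both, and at least one is not exceeded.

No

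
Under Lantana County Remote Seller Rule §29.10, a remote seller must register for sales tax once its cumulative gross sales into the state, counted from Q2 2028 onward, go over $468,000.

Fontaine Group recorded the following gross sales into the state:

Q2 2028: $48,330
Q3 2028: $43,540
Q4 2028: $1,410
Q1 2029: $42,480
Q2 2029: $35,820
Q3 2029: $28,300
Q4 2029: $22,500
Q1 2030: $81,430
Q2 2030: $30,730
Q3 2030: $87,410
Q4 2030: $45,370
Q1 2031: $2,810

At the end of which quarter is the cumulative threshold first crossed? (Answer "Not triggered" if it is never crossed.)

Q1 2031

Through Q2 2028: $48,330
Through Q3 2028: $91,870
Through Q4 2028: $93,280
Through Q1 2029: $135,760
Through Q2 2029: $171,580
Through Q3 2029: $199,880
Through Q4 2029: $222,380
Through Q1 2030: $303,810
Through Q2 2030: $334,540
Through Q3 2030: $421,950
Through Q4 2030: $467,320
Through Q1 2031: $470,130 ← exceeds threshold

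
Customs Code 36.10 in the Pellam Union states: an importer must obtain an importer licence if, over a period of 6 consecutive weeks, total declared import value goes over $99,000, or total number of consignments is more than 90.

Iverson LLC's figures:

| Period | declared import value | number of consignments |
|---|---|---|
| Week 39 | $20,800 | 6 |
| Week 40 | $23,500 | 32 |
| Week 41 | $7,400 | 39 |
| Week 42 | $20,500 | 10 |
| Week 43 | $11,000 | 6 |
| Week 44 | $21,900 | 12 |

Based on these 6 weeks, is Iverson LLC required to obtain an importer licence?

Total declared import value: $20,800 + $23,500 + $7,400 + $20,500 + $11,000 + $21,900 = $105,100 (> $99,000).
Total number of consignments: 6 + 32 + 39 + 10 + 6 + 12 = 105 (> 90).
The test is 'or': at least one threshold is exceeded.

Yes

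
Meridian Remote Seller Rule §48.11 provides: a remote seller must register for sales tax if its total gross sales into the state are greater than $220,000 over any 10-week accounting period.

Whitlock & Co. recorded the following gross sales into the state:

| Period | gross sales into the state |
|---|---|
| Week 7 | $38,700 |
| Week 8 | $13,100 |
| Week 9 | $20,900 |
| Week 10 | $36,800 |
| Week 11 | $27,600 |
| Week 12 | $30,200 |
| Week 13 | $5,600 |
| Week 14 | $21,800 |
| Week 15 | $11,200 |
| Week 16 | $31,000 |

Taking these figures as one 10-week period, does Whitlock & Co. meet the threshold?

Yes

Total gross sales into the state: $38,700 + $13,100 + $20,900 + $36,800 + $27,600 + $30,200 + $5,600 + $21,800 + $11,200 + $31,000 = $236,900.
$236,900 > $220,000, so the threshold is exceeded.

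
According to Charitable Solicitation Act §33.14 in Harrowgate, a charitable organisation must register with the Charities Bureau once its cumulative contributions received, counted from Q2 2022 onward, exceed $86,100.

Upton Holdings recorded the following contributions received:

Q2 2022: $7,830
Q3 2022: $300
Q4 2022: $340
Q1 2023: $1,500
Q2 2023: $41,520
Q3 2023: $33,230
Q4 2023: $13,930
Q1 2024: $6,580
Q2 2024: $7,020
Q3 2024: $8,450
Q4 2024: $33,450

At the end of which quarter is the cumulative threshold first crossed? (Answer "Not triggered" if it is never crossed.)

Through Q2 2022: $7,830
Through Q3 2022: $8,130
Through Q4 2022: $8,470
Through Q1 2023: $9,970
Through Q2 2023: $51,490
Through Q3 2023: $84,720
Through Q4 2023: $98,650 ← exceeds threshold

Q4 2023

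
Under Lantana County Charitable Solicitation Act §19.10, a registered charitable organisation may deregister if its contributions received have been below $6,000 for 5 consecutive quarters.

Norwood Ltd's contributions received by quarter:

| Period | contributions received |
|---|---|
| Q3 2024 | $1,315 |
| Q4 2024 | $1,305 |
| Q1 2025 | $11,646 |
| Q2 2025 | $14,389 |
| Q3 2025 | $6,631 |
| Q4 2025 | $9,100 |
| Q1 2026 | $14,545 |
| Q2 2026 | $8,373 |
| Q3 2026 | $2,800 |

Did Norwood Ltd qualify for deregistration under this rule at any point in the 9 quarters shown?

No

Quarters below $6,000: Q3 2024, Q4 2024, Q3 2026.
Longest run of consecutive quarters below the threshold: 2.
2 < 5, so Norwood Ltd never became eligible.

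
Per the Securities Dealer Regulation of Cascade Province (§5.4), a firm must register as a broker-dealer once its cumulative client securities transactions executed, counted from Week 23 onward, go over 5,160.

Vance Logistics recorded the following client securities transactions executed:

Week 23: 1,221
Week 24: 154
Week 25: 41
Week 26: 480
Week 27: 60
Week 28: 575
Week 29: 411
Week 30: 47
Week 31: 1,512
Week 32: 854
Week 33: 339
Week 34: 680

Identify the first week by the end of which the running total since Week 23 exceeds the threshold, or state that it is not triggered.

Through Week 23: 1,221
Through Week 24: 1,375
Through Week 25: 1,416
Through Week 26: 1,896
Through Week 27: 1,956
Through Week 28: 2,531
Through Week 29: 2,942
Through Week 30: 2,989
Through Week 31: 4,501
Through Week 32: 5,355 ← exceeds threshold

Week 32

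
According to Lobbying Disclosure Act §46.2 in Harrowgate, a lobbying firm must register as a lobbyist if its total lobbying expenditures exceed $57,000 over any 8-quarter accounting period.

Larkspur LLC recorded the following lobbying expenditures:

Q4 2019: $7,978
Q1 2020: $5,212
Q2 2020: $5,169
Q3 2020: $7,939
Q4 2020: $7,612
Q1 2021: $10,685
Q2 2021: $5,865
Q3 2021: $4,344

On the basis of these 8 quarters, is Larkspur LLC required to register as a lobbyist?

No

Total lobbying expenditures: $7,978 + $5,212 + $5,169 + $7,939 + $7,612 + $10,685 + $5,865 + $4,344 = $54,804.
$54,804 ≤ $57,000, so the threshold is not exceeded.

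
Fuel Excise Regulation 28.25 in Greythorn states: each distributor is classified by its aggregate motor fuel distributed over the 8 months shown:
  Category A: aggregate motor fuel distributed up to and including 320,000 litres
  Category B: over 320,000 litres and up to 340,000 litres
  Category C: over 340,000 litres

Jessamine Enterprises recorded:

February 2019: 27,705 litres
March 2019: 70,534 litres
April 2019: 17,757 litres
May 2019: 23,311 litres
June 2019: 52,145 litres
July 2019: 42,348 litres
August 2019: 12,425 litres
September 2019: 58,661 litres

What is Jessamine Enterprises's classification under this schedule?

Aggregate motor fuel distributed: 27,705 litres + 70,534 litres + 17,757 litres + 23,311 litres + 52,145 litres + 42,348 litres + 12,425 litres + 58,661 litres = 304,886 litres.
304,886 litres ≤ 320,000 litres, so Category A applies.

Category A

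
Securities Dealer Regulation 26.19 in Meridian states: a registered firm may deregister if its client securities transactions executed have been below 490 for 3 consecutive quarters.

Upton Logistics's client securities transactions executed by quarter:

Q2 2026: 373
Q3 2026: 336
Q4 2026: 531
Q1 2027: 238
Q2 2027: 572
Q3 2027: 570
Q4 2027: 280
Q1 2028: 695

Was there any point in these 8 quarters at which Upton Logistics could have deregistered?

No

Quarters below 490: Q2 2026, Q3 2026, Q1 2027, Q4 2027.
Longest run of consecutive quarters below the threshold: 2.
2 < 3, so Upton Logistics never became eligible.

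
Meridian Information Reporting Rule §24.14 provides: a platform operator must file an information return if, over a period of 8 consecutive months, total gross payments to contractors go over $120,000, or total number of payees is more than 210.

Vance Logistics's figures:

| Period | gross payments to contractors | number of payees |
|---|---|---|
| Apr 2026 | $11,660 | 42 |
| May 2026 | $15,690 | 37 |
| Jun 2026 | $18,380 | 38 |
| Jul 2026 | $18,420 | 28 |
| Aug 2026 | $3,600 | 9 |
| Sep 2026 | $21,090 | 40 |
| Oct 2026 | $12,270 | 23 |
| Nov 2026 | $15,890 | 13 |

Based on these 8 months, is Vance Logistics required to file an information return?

Total gross payments to contractors: $11,660 + $15,690 + $18,380 + $18,420 + $3,600 + $21,090 + $12,270 + $15,890 = $117,000 (≤ $120,000).
Total number of payees: 42 + 37 + 38 + 28 + 9 + 40 + 23 + 13 = 230 (> 210).
The test is 'or': at least one threshold is exceeded.

Yes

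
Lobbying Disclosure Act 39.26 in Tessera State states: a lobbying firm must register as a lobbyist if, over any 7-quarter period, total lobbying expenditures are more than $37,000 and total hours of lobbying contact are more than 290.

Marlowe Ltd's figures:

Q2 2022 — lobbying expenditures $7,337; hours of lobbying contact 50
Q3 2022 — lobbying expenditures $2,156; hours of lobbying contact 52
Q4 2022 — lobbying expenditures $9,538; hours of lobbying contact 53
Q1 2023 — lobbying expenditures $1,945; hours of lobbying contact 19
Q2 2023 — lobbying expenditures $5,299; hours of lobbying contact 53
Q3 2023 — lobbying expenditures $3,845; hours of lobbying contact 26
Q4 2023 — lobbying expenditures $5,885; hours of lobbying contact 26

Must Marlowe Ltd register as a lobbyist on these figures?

No

Total lobbying expenditures: $7,337 + $2,156 + $9,538 + $1,945 + $5,299 + $3,845 + $5,885 = $36,005 (≤ $37,000).
Total hours of lobbying contact: 50 + 52 + 53 + 19 + 53 + 26 + 26 = 279 (≤ 290).
The test is 'and': the rule requires both, and at least one is not exceeded.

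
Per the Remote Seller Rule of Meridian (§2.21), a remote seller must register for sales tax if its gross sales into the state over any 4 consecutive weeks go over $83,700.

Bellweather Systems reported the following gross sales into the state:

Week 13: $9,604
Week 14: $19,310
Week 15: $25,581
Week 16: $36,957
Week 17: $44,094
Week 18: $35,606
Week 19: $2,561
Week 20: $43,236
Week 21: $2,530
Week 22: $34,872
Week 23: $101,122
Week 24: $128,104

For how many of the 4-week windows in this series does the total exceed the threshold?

Week 13–Week 16: $9,604 + $19,310 + $25,581 + $36,957 = $91,452 (over)
Week 14–Week 17: $19,310 + $25,581 + $36,957 + $44,094 = $125,942 (over)
Week 15–Week 18: $25,581 + $36,957 + $44,094 + $35,606 = $142,238 (over)
Week 16–Week 19: $36,957 + $44,094 + $35,606 + $2,561 = $119,218 (over)
Week 17–Week 20: $44,094 + $35,606 + $2,561 + $43,236 = $125,497 (over)
Week 18–Week 21: $35,606 + $2,561 + $43,236 + $2,530 = $83,933 (over)
Week 19–Week 22: $2,561 + $43,236 + $2,530 + $34,872 = $83,199 (under)
Week 20–Week 23: $43,236 + $2,530 + $34,872 + $101,122 = $181,760 (over)
Week 21–Week 24: $2,530 + $34,872 + $101,122 + $128,104 = $266,628 (over)
8 windows exceed the threshold.

8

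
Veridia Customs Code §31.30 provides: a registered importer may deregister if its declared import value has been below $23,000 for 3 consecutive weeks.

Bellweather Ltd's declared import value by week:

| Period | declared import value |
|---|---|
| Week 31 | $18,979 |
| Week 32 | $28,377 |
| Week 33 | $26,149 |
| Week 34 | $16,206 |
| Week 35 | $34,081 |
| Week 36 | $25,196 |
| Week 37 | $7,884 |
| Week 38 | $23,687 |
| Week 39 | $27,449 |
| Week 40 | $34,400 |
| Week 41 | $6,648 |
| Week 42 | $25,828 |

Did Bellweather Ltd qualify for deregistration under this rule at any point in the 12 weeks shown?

No

Weeks below $23,000: Week 31, Week 34, Week 37, Week 41.
Longest run of consecutive weeks below the threshold: 1.
1 < 3, so Bellweather Ltd never became eligible.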